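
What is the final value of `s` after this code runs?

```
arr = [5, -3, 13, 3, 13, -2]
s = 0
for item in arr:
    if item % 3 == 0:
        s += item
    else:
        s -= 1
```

-4

item=5: not %3==0, s = 0-1 = -1
item=-3: %3==0, s = (-1)+(-3) = -4
item=13: not %3==0, s = (-4)-1 = -5
item=3: %3==0, s = (-5)+3 = -2
item=13: not %3==0, s = (-2)-1 = -3
item=-2: not %3==0, s = (-3)-1 = -4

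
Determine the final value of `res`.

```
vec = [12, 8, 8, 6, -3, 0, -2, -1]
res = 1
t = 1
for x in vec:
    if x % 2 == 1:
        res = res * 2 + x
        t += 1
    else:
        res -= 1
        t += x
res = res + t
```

12

x=12: not odd, res = 1-1 = 0; t=13
x=8: not odd, res = 0-1 = -1; t=21
x=8: not odd, res = (-1)-1 = -2; t=29
x=6: not odd, res = (-2)-1 = -3; t=35
x=-3: odd, res = (-3)*2+(-3) = -9; t=36
x=0: not odd, res = (-9)-1 = -10; t=36
x=-2: not odd, res = (-10)-1 = -11; t=34
x=-1: odd, res = (-11)*2+(-1) = -23; t=35
res+t = (-23)+35 = 12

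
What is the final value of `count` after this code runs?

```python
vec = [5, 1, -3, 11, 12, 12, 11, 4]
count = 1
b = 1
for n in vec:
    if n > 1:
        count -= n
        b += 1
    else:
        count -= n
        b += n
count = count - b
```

-57

n=5: >1, count = 1-5 = -4; b=2
n=1: not >1, count = (-4)-1 = -5; b=3
n=-3: not >1, count = (-5)-(-3) = -2; b=0
n=11: >1, count = (-2)-11 = -13; b=1
n=12: >1, count = (-13)-12 = -25; b=2
n=12: >1, count = (-25)-12 = -37; b=3
n=11: >1, count = (-37)-11 = -48; b=4
n=4: >1, count = (-48)-4 = -52; b=5
count-b = (-52)-5 = -57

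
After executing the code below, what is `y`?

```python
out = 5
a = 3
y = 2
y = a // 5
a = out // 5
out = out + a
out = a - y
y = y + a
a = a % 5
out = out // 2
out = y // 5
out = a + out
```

1

y = 3//5 = 0
a = 5//5 = 1
out = 5+1 = 6
out = 1-0 = 1
y = 0+1 = 1
a = 1%5 = 1
out = 1//2 = 0
out = 1//5 = 0
out = 1+0 = 1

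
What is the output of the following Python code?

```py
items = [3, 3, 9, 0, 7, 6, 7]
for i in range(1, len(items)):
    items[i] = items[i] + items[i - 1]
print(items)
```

[3, 6, 15, 15, 22, 28, 35]

i=1: items[1] = 3+3 = 6 → [3, 6, 9, 0, 7, 6, 7]
i=2: items[2] = 9+6 = 15 → [3, 6, 15, 0, 7, 6, 7]
i=3: items[3] = 0+15 = 15 → [3, 6, 15, 15, 7, 6, 7]
i=4: items[4] = 7+15 = 22 → [3, 6, 15, 15, 22, 6, 7]
i=5: items[5] = 6+22 = 28 → [3, 6, 15, 15, 22, 28, 7]
i=6: items[6] = 7+28 = 35 → [3, 6, 15, 15, 22, 28, 35]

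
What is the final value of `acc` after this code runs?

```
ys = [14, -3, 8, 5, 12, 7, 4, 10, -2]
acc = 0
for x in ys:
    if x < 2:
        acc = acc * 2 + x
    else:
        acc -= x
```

x=14: not <2, acc = 0-14 = -14
x=-3: <2, acc = (-14)*2+(-3) = -31
x=8: not <2, acc = (-31)-8 = -39
x=5: not <2, acc = (-39)-5 = -44
x=12: not <2, acc = (-44)-12 = -56
x=7: not <2, acc = (-56)-7 = -63
x=4: not <2, acc = (-63)-4 = -67
x=10: not <2, acc = (-67)-10 = -77
x=-2: <2, acc = (-77)*2+(-2) = -156

-156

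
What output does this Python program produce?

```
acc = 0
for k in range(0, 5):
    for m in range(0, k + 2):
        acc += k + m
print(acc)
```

k=0,m=0: acc = 0+0 = 0
k=0,m=1: acc = 0+1 = 1
k=1,m=0: acc = 1+1 = 2
k=1,m=1: acc = 2+2 = 4
k=1,m=2: acc = 4+3 = 7
k=2,m=0: acc = 7+2 = 9
k=2,m=1: acc = 9+3 = 12
k=2,m=2: acc = 12+4 = 16
k=2,m=3: acc = 16+5 = 21
k=3,m=0: acc = 21+3 = 24
k=3,m=1: acc = 24+4 = 28
k=3,m=2: acc = 28+5 = 33
k=3,m=3: acc = 33+6 = 39
k=3,m=4: acc = 39+7 = 46
k=4,m=0: acc = 46+4 = 50
k=4,m=1: acc = 50+5 = 55
k=4,m=2: acc = 55+6 = 61
k=4,m=3: acc = 61+7 = 68
k=4,m=4: acc = 68+8 = 76
k=4,m=5: acc = 76+9 = 85

85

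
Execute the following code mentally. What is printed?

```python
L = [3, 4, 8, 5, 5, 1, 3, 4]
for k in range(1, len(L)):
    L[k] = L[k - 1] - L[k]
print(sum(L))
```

-110

k=1: L[1] = 3-4 = -1 → [3, -1, 8, 5, 5, 1, 3, 4]
k=2: L[2] = (-1)-8 = -9 → [3, -1, -9, 5, 5, 1, 3, 4]
k=3: L[3] = (-9)-5 = -14 → [3, -1, -9, -14, 5, 1, 3, 4]
k=4: L[4] = (-14)-5 = -19 → [3, -1, -9, -14, -19, 1, 3, 4]
k=5: L[5] = (-19)-1 = -20 → [3, -1, -9, -14, -19, -20, 3, 4]
k=6: L[6] = (-20)-3 = -23 → [3, -1, -9, -14, -19, -20, -23, 4]
k=7: L[7] = (-23)-4 = -27 → [3, -1, -9, -14, -19, -20, -23, -27]
sum = -110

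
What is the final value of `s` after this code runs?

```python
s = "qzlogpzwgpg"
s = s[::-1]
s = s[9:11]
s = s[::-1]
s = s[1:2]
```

'z'

reverse → 'gpgwzpgolzq'
slice [9:11] → 'zq'
reverse → 'qz'
slice [1:2] → 'z'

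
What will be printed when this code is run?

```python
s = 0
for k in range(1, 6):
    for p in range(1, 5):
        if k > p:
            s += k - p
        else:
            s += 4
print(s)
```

k=1,p=1: not 1>1, s = 0+4 = 4
k=1,p=2: not 1>2, s = 4+4 = 8
k=1,p=3: not 1>3, s = 8+4 = 12
k=1,p=4: not 1>4, s = 12+4 = 16
k=2,p=1: 2>1, s = 16+1 = 17
k=2,p=2: not 2>2, s = 17+4 = 21
k=2,p=3: not 2>3, s = 21+4 = 25
k=2,p=4: not 2>4, s = 25+4 = 29
k=3,p=1: 3>1, s = 29+2 = 31
k=3,p=2: 3>2, s = 31+1 = 32
k=3,p=3: not 3>3, s = 32+4 = 36
k=3,p=4: not 3>4, s = 36+4 = 40
k=4,p=1: 4>1, s = 40+3 = 43
k=4,p=2: 4>2, s = 43+2 = 45
k=4,p=3: 4>3, s = 45+1 = 46
k=4,p=4: not 4>4, s = 46+4 = 50
k=5,p=1: 5>1, s = 50+4 = 54
k=5,p=2: 5>2, s = 54+3 = 57
k=5,p=3: 5>3, s = 57+2 = 59
k=5,p=4: 5>4, s = 59+1 = 60

60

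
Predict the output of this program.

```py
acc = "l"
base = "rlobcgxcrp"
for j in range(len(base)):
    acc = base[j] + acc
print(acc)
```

prcxgcbolrl

j=0: prepend 'r' → 'rl'
j=1: prepend 'l' → 'lrl'
j=2: prepend 'o' → 'olrl'
j=3: prepend 'b' → 'bolrl'
j=4: prepend 'c' → 'cbolrl'
j=5: prepend 'g' → 'gcbolrl'
j=6: prepend 'x' → 'xgcbolrl'
j=7: prepend 'c' → 'cxgcbolrl'
j=8: prepend 'r' → 'rcxgcbolrl'
j=9: prepend 'p' → 'prcxgcbolrl'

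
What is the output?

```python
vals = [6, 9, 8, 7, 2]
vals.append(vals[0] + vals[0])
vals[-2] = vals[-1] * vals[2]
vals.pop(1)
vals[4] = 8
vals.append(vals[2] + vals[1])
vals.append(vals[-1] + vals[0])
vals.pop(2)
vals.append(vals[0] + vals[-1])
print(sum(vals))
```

append vals[0]+vals[0] = 6+6 = 12 → [6, 9, 8, 7, 2, 12]
vals[-2] = vals[-1]*vals[2] = 12*8 = 96 → [6, 9, 8, 7, 96, 12]
pop(1) removes 9 → [6, 8, 7, 96, 12]
vals[4] = 8 → [6, 8, 7, 96, 8]
append vals[2]+vals[1] = 7+8 = 15 → [6, 8, 7, 96, 8, 15]
append vals[-1]+vals[0] = 15+6 = 21 → [6, 8, 7, 96, 8, 15, 21]
pop(2) removes 7 → [6, 8, 96, 8, 15, 21]
append vals[0]+vals[-1] = 6+21 = 27 → [6, 8, 96, 8, 15, 21, 27]
sum = 181

181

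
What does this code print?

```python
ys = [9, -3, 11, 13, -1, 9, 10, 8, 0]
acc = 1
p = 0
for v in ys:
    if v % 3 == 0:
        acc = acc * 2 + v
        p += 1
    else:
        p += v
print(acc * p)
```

v=9: %3==0, acc = 1*2+9 = 11; p=1
v=-3: %3==0, acc = 11*2+(-3) = 19; p=2
v=11: not %3==0; p=13
v=13: not %3==0; p=26
v=-1: not %3==0; p=25
v=9: %3==0, acc = 19*2+9 = 47; p=26
v=10: not %3==0; p=36
v=8: not %3==0; p=44
v=0: %3==0, acc = 47*2+0 = 94; p=45
acc*p = 94*45 = 4230

4230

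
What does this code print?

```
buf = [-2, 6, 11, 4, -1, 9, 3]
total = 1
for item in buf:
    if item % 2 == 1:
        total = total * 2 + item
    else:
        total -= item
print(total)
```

item=-2: not odd, total = 1-(-2) = 3
item=6: not odd, total = 3-6 = -3
item=11: odd, total = (-3)*2+11 = 5
item=4: not odd, total = 5-4 = 1
item=-1: odd, total = 1*2+(-1) = 1
item=9: odd, total = 1*2+9 = 11
item=3: odd, total = 11*2+3 = 25

25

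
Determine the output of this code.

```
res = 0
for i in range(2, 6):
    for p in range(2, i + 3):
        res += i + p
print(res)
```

i=2,p=2: res = 0+4 = 4
i=2,p=3: res = 4+5 = 9
i=2,p=4: res = 9+6 = 15
i=3,p=2: res = 15+5 = 20
i=3,p=3: res = 20+6 = 26
i=3,p=4: res = 26+7 = 33
i=3,p=5: res = 33+8 = 41
i=4,p=2: res = 41+6 = 47
i=4,p=3: res = 47+7 = 54
i=4,p=4: res = 54+8 = 62
i=4,p=5: res = 62+9 = 71
i=4,p=6: res = 71+10 = 81
i=5,p=2: res = 81+7 = 88
i=5,p=3: res = 88+8 = 96
i=5,p=4: res = 96+9 = 105
i=5,p=5: res = 105+10 = 115
i=5,p=6: res = 115+11 = 126
i=5,p=7: res = 126+12 = 138

138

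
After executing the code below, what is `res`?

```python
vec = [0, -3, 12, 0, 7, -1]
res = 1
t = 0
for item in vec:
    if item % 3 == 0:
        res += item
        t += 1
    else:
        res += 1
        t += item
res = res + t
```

item=0: %3==0, res = 1+0 = 1; t=1
item=-3: %3==0, res = 1+(-3) = -2; t=2
item=12: %3==0, res = (-2)+12 = 10; t=3
item=0: %3==0, res = 10+0 = 10; t=4
item=7: not %3==0, res = 10+1 = 11; t=11
item=-1: not %3==0, res = 11+1 = 12; t=10
res+t = 12+10 = 22

22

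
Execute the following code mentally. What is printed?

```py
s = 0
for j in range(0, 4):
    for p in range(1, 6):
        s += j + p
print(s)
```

j=0,p=1: s = 0+1 = 1
j=0,p=2: s = 1+2 = 3
j=0,p=3: s = 3+3 = 6
j=0,p=4: s = 6+4 = 10
j=0,p=5: s = 10+5 = 15
j=1,p=1: s = 15+2 = 17
j=1,p=2: s = 17+3 = 20
j=1,p=3: s = 20+4 = 24
j=1,p=4: s = 24+5 = 29
j=1,p=5: s = 29+6 = 35
j=2,p=1: s = 35+3 = 38
j=2,p=2: s = 38+4 = 42
j=2,p=3: s = 42+5 = 47
j=2,p=4: s = 47+6 = 53
j=2,p=5: s = 53+7 = 60
j=3,p=1: s = 60+4 = 64
j=3,p=2: s = 64+5 = 69
j=3,p=3: s = 69+6 = 75
j=3,p=4: s = 75+7 = 82
j=3,p=5: s = 82+8 = 90

90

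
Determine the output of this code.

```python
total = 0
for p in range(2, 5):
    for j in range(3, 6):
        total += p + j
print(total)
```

p=2,j=3: total = 0+5 = 5
p=2,j=4: total = 5+6 = 11
p=2,j=5: total = 11+7 = 18
p=3,j=3: total = 18+6 = 24
p=3,j=4: total = 24+7 = 31
p=3,j=5: total = 31+8 = 39
p=4,j=3: total = 39+7 = 46
p=4,j=4: total = 46+8 = 54
p=4,j=5: total = 54+9 = 63

63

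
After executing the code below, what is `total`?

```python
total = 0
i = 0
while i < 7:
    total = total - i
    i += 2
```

i=0: total = 0-0 = 0
i=2: total = 0-2 = -2
i=4: total = (-2)-4 = -6
i=6: total = (-6)-6 = -12

-12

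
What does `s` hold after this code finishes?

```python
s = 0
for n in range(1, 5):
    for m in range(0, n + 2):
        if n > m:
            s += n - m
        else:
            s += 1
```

28

n=1,m=0: 1>0, s = 0+1 = 1
n=1,m=1: not 1>1, s = 1+1 = 2
n=1,m=2: not 1>2, s = 2+1 = 3
n=2,m=0: 2>0, s = 3+2 = 5
n=2,m=1: 2>1, s = 5+1 = 6
n=2,m=2: not 2>2, s = 6+1 = 7
n=2,m=3: not 2>3, s = 7+1 = 8
n=3,m=0: 3>0, s = 8+3 = 11
n=3,m=1: 3>1, s = 11+2 = 13
n=3,m=2: 3>2, s = 13+1 = 14
n=3,m=3: not 3>3, s = 14+1 = 15
n=3,m=4: not 3>4, s = 15+1 = 16
n=4,m=0: 4>0, s = 16+4 = 20
n=4,m=1: 4>1, s = 20+3 = 23
n=4,m=2: 4>2, s = 23+2 = 25
n=4,m=3: 4>3, s = 25+1 = 26
n=4,m=4: not 4>4, s = 26+1 = 27
n=4,m=5: not 4>5, s = 27+1 = 28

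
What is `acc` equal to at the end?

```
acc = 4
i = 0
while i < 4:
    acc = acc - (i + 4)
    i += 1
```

i=0: acc = 4-4 = 0
i=1: acc = 0-5 = -5
i=2: acc = (-5)-6 = -11
i=3: acc = (-11)-7 = -18

-18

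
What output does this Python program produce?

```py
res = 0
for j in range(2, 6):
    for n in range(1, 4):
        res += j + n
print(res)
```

66

j=2,n=1: res = 0+3 = 3
j=2,n=2: res = 3+4 = 7
j=2,n=3: res = 7+5 = 12
j=3,n=1: res = 12+4 = 16
j=3,n=2: res = 16+5 = 21
j=3,n=3: res = 21+6 = 27
j=4,n=1: res = 27+5 = 32
j=4,n=2: res = 32+6 = 38
j=4,n=3: res = 38+7 = 45
j=5,n=1: res = 45+6 = 51
j=5,n=2: res = 51+7 = 58
j=5,n=3: res = 58+8 = 66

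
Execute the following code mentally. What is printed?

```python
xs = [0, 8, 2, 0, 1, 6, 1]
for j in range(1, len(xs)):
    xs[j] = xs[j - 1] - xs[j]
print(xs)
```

j=1: xs[1] = 0-8 = -8 → [0, -8, 2, 0, 1, 6, 1]
j=2: xs[2] = (-8)-2 = -10 → [0, -8, -10, 0, 1, 6, 1]
j=3: xs[3] = (-10)-0 = -10 → [0, -8, -10, -10, 1, 6, 1]
j=4: xs[4] = (-10)-1 = -11 → [0, -8, -10, -10, -11, 6, 1]
j=5: xs[5] = (-11)-6 = -17 → [0, -8, -10, -10, -11, -17, 1]
j=6: xs[6] = (-17)-1 = -18 → [0, -8, -10, -10, -11, -17, -18]

[0, -8, -10, -10, -11, -17, -18]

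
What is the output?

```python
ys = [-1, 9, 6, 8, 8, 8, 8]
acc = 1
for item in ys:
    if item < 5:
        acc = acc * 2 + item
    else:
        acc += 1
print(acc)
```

item=-1: <5, acc = 1*2+(-1) = 1
item=9: not <5, acc = 1+1 = 2
item=6: not <5, acc = 2+1 = 3
item=8: not <5, acc = 3+1 = 4
item=8: not <5, acc = 4+1 = 5
item=8: not <5, acc = 5+1 = 6
item=8: not <5, acc = 6+1 = 7

7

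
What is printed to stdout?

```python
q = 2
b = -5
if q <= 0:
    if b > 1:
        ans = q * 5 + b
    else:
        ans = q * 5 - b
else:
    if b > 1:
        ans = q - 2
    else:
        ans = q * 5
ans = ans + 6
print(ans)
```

16

q=2, b=-5
q <= 0 is False; b > 1 is False
→ ans = q * 5 = 10
ans = 10+6 = 16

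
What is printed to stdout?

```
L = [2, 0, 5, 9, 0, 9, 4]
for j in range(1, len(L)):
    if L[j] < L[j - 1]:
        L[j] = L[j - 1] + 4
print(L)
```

j=1: 0<2, L[1] = 2+4 = 6 → [2, 6, 5, 9, 0, 9, 4]
j=2: 5<6, L[2] = 6+4 = 10 → [2, 6, 10, 9, 0, 9, 4]
j=3: 9<10, L[3] = 10+4 = 14 → [2, 6, 10, 14, 0, 9, 4]
j=4: 0<14, L[4] = 14+4 = 18 → [2, 6, 10, 14, 18, 9, 4]
j=5: 9<18, L[5] = 18+4 = 22 → [2, 6, 10, 14, 18, 22, 4]
j=6: 4<22, L[6] = 22+4 = 26 → [2, 6, 10, 14, 18, 22, 26]

[2, 6, 10, 14, 18, 22, 26]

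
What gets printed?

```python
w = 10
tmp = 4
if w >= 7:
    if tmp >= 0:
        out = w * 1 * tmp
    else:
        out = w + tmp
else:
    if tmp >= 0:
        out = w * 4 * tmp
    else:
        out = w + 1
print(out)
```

40

w=10, tmp=4
w >= 7 is True; tmp >= 0 is True
→ out = w * 1 * tmp = 40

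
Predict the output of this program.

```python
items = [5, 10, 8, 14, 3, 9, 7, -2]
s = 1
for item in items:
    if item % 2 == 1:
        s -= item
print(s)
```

item=5: odd, s = 1-5 = -4
item=10: not odd
item=8: not odd
item=14: not odd
item=3: odd, s = (-4)-3 = -7
item=9: odd, s = (-7)-9 = -16
item=7: odd, s = (-16)-7 = -23
item=-2: not odd

-23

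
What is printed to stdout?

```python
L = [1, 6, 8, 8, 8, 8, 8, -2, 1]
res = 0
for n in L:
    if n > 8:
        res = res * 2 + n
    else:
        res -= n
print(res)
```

-46

n=1: not >8, res = 0-1 = -1
n=6: not >8, res = (-1)-6 = -7
n=8: not >8, res = (-7)-8 = -15
n=8: not >8, res = (-15)-8 = -23
n=8: not >8, res = (-23)-8 = -31
n=8: not >8, res = (-31)-8 = -39
n=8: not >8, res = (-39)-8 = -47
n=-2: not >8, res = (-47)-(-2) = -45
n=1: not >8, res = (-45)-1 = -46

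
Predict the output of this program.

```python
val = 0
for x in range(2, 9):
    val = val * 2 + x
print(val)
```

374

x=2: val = 0*2+2 = 2
x=3: val = 2*2+3 = 7
x=4: val = 7*2+4 = 18
x=5: val = 18*2+5 = 41
x=6: val = 41*2+6 = 88
x=7: val = 88*2+7 = 183
x=8: val = 183*2+8 = 374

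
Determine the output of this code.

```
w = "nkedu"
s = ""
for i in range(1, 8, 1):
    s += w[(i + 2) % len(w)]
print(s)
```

i=1: add w[3]='d' → 'd'
i=2: add w[4]='u' → 'du'
i=3: add w[0]='n' → 'dun'
i=4: add w[1]='k' → 'dunk'
i=5: add w[2]='e' → 'dunke'
i=6: add w[3]='d' → 'dunked'
i=7: add w[4]='u' → 'dunkedu'

dunkedu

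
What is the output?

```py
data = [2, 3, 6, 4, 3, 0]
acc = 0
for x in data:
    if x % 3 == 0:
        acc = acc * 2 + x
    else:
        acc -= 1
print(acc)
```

x=2: not %3==0, acc = 0-1 = -1
x=3: %3==0, acc = (-1)*2+3 = 1
x=6: %3==0, acc = 1*2+6 = 8
x=4: not %3==0, acc = 8-1 = 7
x=3: %3==0, acc = 7*2+3 = 17
x=0: %3==0, acc = 17*2+0 = 34

34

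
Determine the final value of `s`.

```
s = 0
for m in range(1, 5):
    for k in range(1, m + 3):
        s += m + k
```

m=1,k=1: s = 0+2 = 2
m=1,k=2: s = 2+3 = 5
m=1,k=3: s = 5+4 = 9
m=2,k=1: s = 9+3 = 12
m=2,k=2: s = 12+4 = 16
m=2,k=3: s = 16+5 = 21
m=2,k=4: s = 21+6 = 27
m=3,k=1: s = 27+4 = 31
m=3,k=2: s = 31+5 = 36
m=3,k=3: s = 36+6 = 42
m=3,k=4: s = 42+7 = 49
m=3,k=5: s = 49+8 = 57
m=4,k=1: s = 57+5 = 62
m=4,k=2: s = 62+6 = 68
m=4,k=3: s = 68+7 = 75
m=4,k=4: s = 75+8 = 83
m=4,k=5: s = 83+9 = 92
m=4,k=6: s = 92+10 = 102

102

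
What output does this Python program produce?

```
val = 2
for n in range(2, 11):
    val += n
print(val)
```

n=2: val = 2+2 = 4
n=3: val = 4+3 = 7
n=4: val = 7+4 = 11
n=5: val = 11+5 = 16
n=6: val = 16+6 = 22
n=7: val = 22+7 = 29
n=8: val = 29+8 = 37
n=9: val = 37+9 = 46
n=10: val = 46+10 = 56

56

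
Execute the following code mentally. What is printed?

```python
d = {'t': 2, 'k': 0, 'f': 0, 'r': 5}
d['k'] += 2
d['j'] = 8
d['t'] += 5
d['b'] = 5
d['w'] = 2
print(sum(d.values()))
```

29

d['k'] = 0+2 = 2 → {'t': 2, 'k': 2, 'f': 0, 'r': 5}
d['j'] = 8 → {'t': 2, 'k': 2, 'f': 0, 'r': 5, 'j': 8}
d['t'] = 2+5 = 7 → {'t': 7, 'k': 2, 'f': 0, 'r': 5, 'j': 8}
d['b'] = 5 → {'t': 7, 'k': 2, 'f': 0, 'r': 5, 'j': 8, 'b': 5}
d['w'] = 2 → {'t': 7, 'k': 2, 'f': 0, 'r': 5, 'j': 8, 'b': 5, 'w': 2}
sum of values = 29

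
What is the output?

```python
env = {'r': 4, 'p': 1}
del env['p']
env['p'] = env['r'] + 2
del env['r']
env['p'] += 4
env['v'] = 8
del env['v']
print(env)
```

del 'p' → {'r': 4}
env['p'] = env['r']+2 = 6 → {'r': 4, 'p': 6}
del 'r' → {'p': 6}
env['p'] = 6+4 = 10 → {'p': 10}
env['v'] = 8 → {'p': 10, 'v': 8}
del 'v' → {'p': 10}

{'p': 10}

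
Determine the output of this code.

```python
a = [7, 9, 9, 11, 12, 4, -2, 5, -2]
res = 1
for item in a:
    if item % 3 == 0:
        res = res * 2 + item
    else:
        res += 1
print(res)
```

88

item=7: not %3==0, res = 1+1 = 2
item=9: %3==0, res = 2*2+9 = 13
item=9: %3==0, res = 13*2+9 = 35
item=11: not %3==0, res = 35+1 = 36
item=12: %3==0, res = 36*2+12 = 84
item=4: not %3==0, res = 84+1 = 85
item=-2: not %3==0, res = 85+1 = 86
item=5: not %3==0, res = 86+1 = 87
item=-2: not %3==0, res = 87+1 = 88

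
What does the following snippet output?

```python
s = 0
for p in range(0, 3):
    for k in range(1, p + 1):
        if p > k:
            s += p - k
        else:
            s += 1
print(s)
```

3

p=1,k=1: not 1>1, s = 0+1 = 1
p=2,k=1: 2>1, s = 1+1 = 2
p=2,k=2: not 2>2, s = 2+1 = 3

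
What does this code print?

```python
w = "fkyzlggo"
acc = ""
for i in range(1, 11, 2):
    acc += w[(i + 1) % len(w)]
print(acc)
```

i=1: add w[2]='y' → 'y'
i=3: add w[4]='l' → 'yl'
i=5: add w[6]='g' → 'ylg'
i=7: add w[0]='f' → 'ylgf'
i=9: add w[2]='y' → 'ylgfy'

ylgfy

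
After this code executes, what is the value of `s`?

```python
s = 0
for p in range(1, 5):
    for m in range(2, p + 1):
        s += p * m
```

55

p=2,m=2: s = 0+4 = 4
p=3,m=2: s = 4+6 = 10
p=3,m=3: s = 10+9 = 19
p=4,m=2: s = 19+8 = 27
p=4,m=3: s = 27+12 = 39
p=4,m=4: s = 39+16 = 55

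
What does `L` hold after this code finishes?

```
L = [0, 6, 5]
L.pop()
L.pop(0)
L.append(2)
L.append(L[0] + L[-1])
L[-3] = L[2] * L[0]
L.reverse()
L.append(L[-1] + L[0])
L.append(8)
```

[8, 2, 48, 56, 8]

pop() removes 5 → [0, 6]
pop(0) removes 0 → [6]
append 2 → [6, 2]
append L[0]+L[-1] = 6+2 = 8 → [6, 2, 8]
L[-3] = L[2]*L[0] = 8*6 = 48 → [48, 2, 8]
reverse → [8, 2, 48]
append L[-1]+L[0] = 48+8 = 56 → [8, 2, 48, 56]
append 8 → [8, 2, 48, 56, 8]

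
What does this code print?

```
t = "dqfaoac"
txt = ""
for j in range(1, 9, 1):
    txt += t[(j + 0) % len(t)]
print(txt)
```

qfaoacdq

j=1: add t[1]='q' → 'q'
j=2: add t[2]='f' → 'qf'
j=3: add t[3]='a' → 'qfa'
j=4: add t[4]='o' → 'qfao'
j=5: add t[5]='a' → 'qfaoa'
j=6: add t[6]='c' → 'qfaoac'
j=7: add t[0]='d' → 'qfaoacd'
j=8: add t[1]='q' → 'qfaoacdq'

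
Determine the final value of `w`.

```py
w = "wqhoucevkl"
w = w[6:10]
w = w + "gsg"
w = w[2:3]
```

'k'

slice [6:10] → 'evkl'
+ 'gsg' → 'evklgsg'
slice [2:3] → 'k'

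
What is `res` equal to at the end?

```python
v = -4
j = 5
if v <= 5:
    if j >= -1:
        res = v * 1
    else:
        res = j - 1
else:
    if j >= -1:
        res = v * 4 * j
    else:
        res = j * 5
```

-4

v=-4, j=5
v <= 5 is True; j >= -1 is True
→ res = v * 1 = -4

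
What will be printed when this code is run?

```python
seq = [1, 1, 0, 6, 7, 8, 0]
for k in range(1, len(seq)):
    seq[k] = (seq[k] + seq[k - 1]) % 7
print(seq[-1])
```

k=1: seq[1] = (1+1)%7 = 2 → [1, 2, 0, 6, 7, 8, 0]
k=2: seq[2] = (0+2)%7 = 2 → [1, 2, 2, 6, 7, 8, 0]
k=3: seq[3] = (6+2)%7 = 1 → [1, 2, 2, 1, 7, 8, 0]
k=4: seq[4] = (7+1)%7 = 1 → [1, 2, 2, 1, 1, 8, 0]
k=5: seq[5] = (8+1)%7 = 2 → [1, 2, 2, 1, 1, 2, 0]
k=6: seq[6] = (0+2)%7 = 2 → [1, 2, 2, 1, 1, 2, 2]

2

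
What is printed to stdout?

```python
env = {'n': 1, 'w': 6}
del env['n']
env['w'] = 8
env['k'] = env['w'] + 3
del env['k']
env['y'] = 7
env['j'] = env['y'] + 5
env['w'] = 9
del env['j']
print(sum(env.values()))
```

del 'n' → {'w': 6}
env['w'] = 8 → {'w': 8}
env['k'] = env['w']+3 = 11 → {'w': 8, 'k': 11}
del 'k' → {'w': 8}
env['y'] = 7 → {'w': 8, 'y': 7}
env['j'] = env['y']+5 = 12 → {'w': 8, 'y': 7, 'j': 12}
env['w'] = 9 → {'w': 9, 'y': 7, 'j': 12}
del 'j' → {'w': 9, 'y': 7}
sum of values = 16

16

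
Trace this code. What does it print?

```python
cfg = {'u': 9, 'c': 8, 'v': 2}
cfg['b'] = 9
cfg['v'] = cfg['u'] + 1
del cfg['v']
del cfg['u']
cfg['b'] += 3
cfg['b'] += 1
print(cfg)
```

{'c': 8, 'b': 13}

cfg['b'] = 9 → {'u': 9, 'c': 8, 'v': 2, 'b': 9}
cfg['v'] = cfg['u']+1 = 10 → {'u': 9, 'c': 8, 'v': 10, 'b': 9}
del 'v' → {'u': 9, 'c': 8, 'b': 9}
del 'u' → {'c': 8, 'b': 9}
cfg['b'] = 9+3 = 12 → {'c': 8, 'b': 12}
cfg['b'] = 12+1 = 13 → {'c': 8, 'b': 13}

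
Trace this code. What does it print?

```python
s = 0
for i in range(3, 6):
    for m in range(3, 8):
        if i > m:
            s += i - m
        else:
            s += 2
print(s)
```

i=3,m=3: not 3>3, s = 0+2 = 2
i=3,m=4: not 3>4, s = 2+2 = 4
i=3,m=5: not 3>5, s = 4+2 = 6
i=3,m=6: not 3>6, s = 6+2 = 8
i=3,m=7: not 3>7, s = 8+2 = 10
i=4,m=3: 4>3, s = 10+1 = 11
i=4,m=4: not 4>4, s = 11+2 = 13
i=4,m=5: not 4>5, s = 13+2 = 15
i=4,m=6: not 4>6, s = 15+2 = 17
i=4,m=7: not 4>7, s = 17+2 = 19
i=5,m=3: 5>3, s = 19+2 = 21
i=5,m=4: 5>4, s = 21+1 = 22
i=5,m=5: not 5>5, s = 22+2 = 24
i=5,m=6: not 5>6, s = 24+2 = 26
i=5,m=7: not 5>7, s = 26+2 = 28

28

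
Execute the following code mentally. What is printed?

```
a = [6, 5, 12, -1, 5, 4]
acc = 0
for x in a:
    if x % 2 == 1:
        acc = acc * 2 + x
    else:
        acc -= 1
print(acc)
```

10

x=6: not odd, acc = 0-1 = -1
x=5: odd, acc = (-1)*2+5 = 3
x=12: not odd, acc = 3-1 = 2
x=-1: odd, acc = 2*2+(-1) = 3
x=5: odd, acc = 3*2+5 = 11
x=4: not odd, acc = 11-1 = 10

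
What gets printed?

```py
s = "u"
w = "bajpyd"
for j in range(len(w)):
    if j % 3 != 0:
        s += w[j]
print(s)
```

j=0: skip
j=1: add 'a' → 'ua'
j=2: add 'j' → 'uaj'
j=3: skip
j=4: add 'y' → 'uajy'
j=5: add 'd' → 'uajyd'

uajyd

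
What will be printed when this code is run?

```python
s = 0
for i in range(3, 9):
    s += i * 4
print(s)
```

132

i=3: s = 0+3*4 = 12
i=4: s = 12+4*4 = 28
i=5: s = 28+5*4 = 48
i=6: s = 48+6*4 = 72
i=7: s = 72+7*4 = 100
i=8: s = 100+8*4 = 132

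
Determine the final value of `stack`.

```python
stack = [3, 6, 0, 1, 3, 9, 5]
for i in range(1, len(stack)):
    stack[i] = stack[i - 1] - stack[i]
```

i=1: stack[1] = 3-6 = -3 → [3, -3, 0, 1, 3, 9, 5]
i=2: stack[2] = (-3)-0 = -3 → [3, -3, -3, 1, 3, 9, 5]
i=3: stack[3] = (-3)-1 = -4 → [3, -3, -3, -4, 3, 9, 5]
i=4: stack[4] = (-4)-3 = -7 → [3, -3, -3, -4, -7, 9, 5]
i=5: stack[5] = (-7)-9 = -16 → [3, -3, -3, -4, -7, -16, 5]
i=6: stack[6] = (-16)-5 = -21 → [3, -3, -3, -4, -7, -16, -21]

[3, -3, -3, -4, -7, -16, -21]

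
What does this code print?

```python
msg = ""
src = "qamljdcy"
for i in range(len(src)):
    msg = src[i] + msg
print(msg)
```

ycdjlmaq

i=0: prepend 'q' → 'q'
i=1: prepend 'a' → 'aq'
i=2: prepend 'm' → 'maq'
i=3: prepend 'l' → 'lmaq'
i=4: prepend 'j' → 'jlmaq'
i=5: prepend 'd' → 'djlmaq'
i=6: prepend 'c' → 'cdjlmaq'
i=7: prepend 'y' → 'ycdjlmaq'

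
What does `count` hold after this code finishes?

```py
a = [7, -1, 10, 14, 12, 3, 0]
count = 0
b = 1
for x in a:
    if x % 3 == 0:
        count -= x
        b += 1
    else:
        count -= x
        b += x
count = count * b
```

-1530

x=7: not %3==0, count = 0-7 = -7; b=8
x=-1: not %3==0, count = (-7)-(-1) = -6; b=7
x=10: not %3==0, count = (-6)-10 = -16; b=17
x=14: not %3==0, count = (-16)-14 = -30; b=31
x=12: %3==0, count = (-30)-12 = -42; b=32
x=3: %3==0, count = (-42)-3 = -45; b=33
x=0: %3==0, count = (-45)-0 = -45; b=34
count*b = (-45)*34 = -1530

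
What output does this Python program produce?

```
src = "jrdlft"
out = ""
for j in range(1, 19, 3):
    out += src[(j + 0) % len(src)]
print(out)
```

j=1: add src[1]='r' → 'r'
j=4: add src[4]='f' → 'rf'
j=7: add src[1]='r' → 'rfr'
j=10: add src[4]='f' → 'rfrf'
j=13: add src[1]='r' → 'rfrfr'
j=16: add src[4]='f' → 'rfrfrf'

rfrfrf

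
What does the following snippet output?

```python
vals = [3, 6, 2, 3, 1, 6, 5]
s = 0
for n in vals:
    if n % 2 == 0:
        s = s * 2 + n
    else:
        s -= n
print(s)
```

n=3: not even, s = 0-3 = -3
n=6: even, s = (-3)*2+6 = 0
n=2: even, s = 0*2+2 = 2
n=3: not even, s = 2-3 = -1
n=1: not even, s = (-1)-1 = -2
n=6: even, s = (-2)*2+6 = 2
n=5: not even, s = 2-5 = -3

-3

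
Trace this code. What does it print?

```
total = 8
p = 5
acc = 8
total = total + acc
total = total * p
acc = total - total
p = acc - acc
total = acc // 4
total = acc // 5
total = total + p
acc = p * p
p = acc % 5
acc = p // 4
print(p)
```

total = 8+8 = 16
total = 16*5 = 80
acc = 80-80 = 0
p = 0-0 = 0
total = 0//4 = 0
total = 0//5 = 0
total = 0+0 = 0
acc = 0*0 = 0
p = 0%5 = 0
acc = 0//4 = 0

0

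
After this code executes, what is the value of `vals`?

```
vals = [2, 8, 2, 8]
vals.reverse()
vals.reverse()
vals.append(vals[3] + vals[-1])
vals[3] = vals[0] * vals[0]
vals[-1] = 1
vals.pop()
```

[2, 8, 2, 4]

reverse → [8, 2, 8, 2]
reverse → [2, 8, 2, 8]
append vals[3]+vals[-1] = 8+8 = 16 → [2, 8, 2, 8, 16]
vals[3] = vals[0]*vals[0] = 2*2 = 4 → [2, 8, 2, 4, 16]
vals[-1] = 1 → [2, 8, 2, 4, 1]
pop() removes 1 → [2, 8, 2, 4]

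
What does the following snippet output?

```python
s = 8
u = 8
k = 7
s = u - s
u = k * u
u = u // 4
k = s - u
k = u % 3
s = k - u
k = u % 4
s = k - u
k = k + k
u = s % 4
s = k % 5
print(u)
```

0

s = 8-8 = 0
u = 7*8 = 56
u = 56//4 = 14
k = 0-14 = -14
k = 14%3 = 2
s = 2-14 = -12
k = 14%4 = 2
s = 2-14 = -12
k = 2+2 = 4
u = (-12)%4 = 0
s = 4%5 = 4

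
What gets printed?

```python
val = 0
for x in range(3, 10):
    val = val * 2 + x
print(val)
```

x=3: val = 0*2+3 = 3
x=4: val = 3*2+4 = 10
x=5: val = 10*2+5 = 25
x=6: val = 25*2+6 = 56
x=7: val = 56*2+7 = 119
x=8: val = 119*2+8 = 246
x=9: val = 246*2+9 = 501

501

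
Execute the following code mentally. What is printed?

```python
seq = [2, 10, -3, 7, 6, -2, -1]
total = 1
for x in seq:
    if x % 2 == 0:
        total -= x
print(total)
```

x=2: even, total = 1-2 = -1
x=10: even, total = (-1)-10 = -11
x=-3: not even
x=7: not even
x=6: even, total = (-11)-6 = -17
x=-2: even, total = (-17)-(-2) = -15
x=-1: not even

-15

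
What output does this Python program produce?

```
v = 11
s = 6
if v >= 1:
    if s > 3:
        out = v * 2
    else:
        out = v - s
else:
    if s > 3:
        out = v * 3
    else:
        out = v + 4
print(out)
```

v=11, s=6
v >= 1 is True; s > 3 is True
→ out = v * 2 = 22

22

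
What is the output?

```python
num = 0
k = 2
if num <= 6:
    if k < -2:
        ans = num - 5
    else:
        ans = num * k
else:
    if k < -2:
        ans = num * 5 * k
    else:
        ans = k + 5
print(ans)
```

0

num=0, k=2
num <= 6 is True; k < -2 is False
→ ans = num * k = 0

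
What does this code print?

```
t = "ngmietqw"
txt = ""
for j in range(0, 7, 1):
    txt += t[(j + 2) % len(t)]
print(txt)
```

j=0: add t[2]='m' → 'm'
j=1: add t[3]='i' → 'mi'
j=2: add t[4]='e' → 'mie'
j=3: add t[5]='t' → 'miet'
j=4: add t[6]='q' → 'mietq'
j=5: add t[7]='w' → 'mietqw'
j=6: add t[0]='n' → 'mietqwn'

mietqwn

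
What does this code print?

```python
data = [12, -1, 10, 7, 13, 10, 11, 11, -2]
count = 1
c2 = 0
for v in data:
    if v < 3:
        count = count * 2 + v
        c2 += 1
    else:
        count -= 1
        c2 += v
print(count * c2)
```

-1216

v=12: not <3, count = 1-1 = 0; c2=12
v=-1: <3, count = 0*2+(-1) = -1; c2=13
v=10: not <3, count = (-1)-1 = -2; c2=23
v=7: not <3, count = (-2)-1 = -3; c2=30
v=13: not <3, count = (-3)-1 = -4; c2=43
v=10: not <3, count = (-4)-1 = -5; c2=53
v=11: not <3, count = (-5)-1 = -6; c2=64
v=11: not <3, count = (-6)-1 = -7; c2=75
v=-2: <3, count = (-7)*2+(-2) = -16; c2=76
count*c2 = (-16)*76 = -1216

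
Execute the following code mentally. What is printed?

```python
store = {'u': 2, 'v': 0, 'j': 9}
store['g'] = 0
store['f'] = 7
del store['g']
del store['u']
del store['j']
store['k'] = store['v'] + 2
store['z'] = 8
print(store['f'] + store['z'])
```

15

store['g'] = 0 → {'u': 2, 'v': 0, 'j': 9, 'g': 0}
store['f'] = 7 → {'u': 2, 'v': 0, 'j': 9, 'g': 0, 'f': 7}
del 'g' → {'u': 2, 'v': 0, 'j': 9, 'f': 7}
del 'u' → {'v': 0, 'j': 9, 'f': 7}
del 'j' → {'v': 0, 'f': 7}
store['k'] = store['v']+2 = 2 → {'v': 0, 'f': 7, 'k': 2}
store['z'] = 8 → {'v': 0, 'f': 7, 'k': 2, 'z': 8}
store['f']+store['z'] = 7+8 = 15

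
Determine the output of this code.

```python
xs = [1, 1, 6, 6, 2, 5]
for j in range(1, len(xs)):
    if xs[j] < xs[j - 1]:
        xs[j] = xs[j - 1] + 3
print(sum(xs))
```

j=1: 1>=1, unchanged → [1, 1, 6, 6, 2, 5]
j=2: 6>=1, unchanged → [1, 1, 6, 6, 2, 5]
j=3: 6>=6, unchanged → [1, 1, 6, 6, 2, 5]
j=4: 2<6, xs[4] = 6+3 = 9 → [1, 1, 6, 6, 9, 5]
j=5: 5<9, xs[5] = 9+3 = 12 → [1, 1, 6, 6, 9, 12]
sum = 35

35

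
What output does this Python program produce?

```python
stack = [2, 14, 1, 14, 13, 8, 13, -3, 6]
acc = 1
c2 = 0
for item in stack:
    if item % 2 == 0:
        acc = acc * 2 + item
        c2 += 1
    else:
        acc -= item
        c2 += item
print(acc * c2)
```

item=2: even, acc = 1*2+2 = 4; c2=1
item=14: even, acc = 4*2+14 = 22; c2=2
item=1: not even, acc = 22-1 = 21; c2=3
item=14: even, acc = 21*2+14 = 56; c2=4
item=13: not even, acc = 56-13 = 43; c2=17
item=8: even, acc = 43*2+8 = 94; c2=18
item=13: not even, acc = 94-13 = 81; c2=31
item=-3: not even, acc = 81-(-3) = 84; c2=28
item=6: even, acc = 84*2+6 = 174; c2=29
acc*c2 = 174*29 = 5046

5046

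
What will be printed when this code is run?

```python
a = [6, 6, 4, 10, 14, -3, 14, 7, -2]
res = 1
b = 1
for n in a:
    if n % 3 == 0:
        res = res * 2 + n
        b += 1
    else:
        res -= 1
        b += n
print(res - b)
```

-19

n=6: %3==0, res = 1*2+6 = 8; b=2
n=6: %3==0, res = 8*2+6 = 22; b=3
n=4: not %3==0, res = 22-1 = 21; b=7
n=10: not %3==0, res = 21-1 = 20; b=17
n=14: not %3==0, res = 20-1 = 19; b=31
n=-3: %3==0, res = 19*2+(-3) = 35; b=32
n=14: not %3==0, res = 35-1 = 34; b=46
n=7: not %3==0, res = 34-1 = 33; b=53
n=-2: not %3==0, res = 33-1 = 32; b=51
res-b = 32-51 = -19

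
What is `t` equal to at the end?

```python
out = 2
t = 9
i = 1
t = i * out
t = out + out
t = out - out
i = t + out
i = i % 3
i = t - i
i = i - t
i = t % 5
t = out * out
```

t = 1*2 = 2
t = 2+2 = 4
t = 2-2 = 0
i = 0+2 = 2
i = 2%3 = 2
i = 0-2 = -2
i = (-2)-0 = -2
i = 0%5 = 0
t = 2*2 = 4

4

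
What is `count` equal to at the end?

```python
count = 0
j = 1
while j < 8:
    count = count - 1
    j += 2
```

-4

j=1: count = 0-1 = -1
j=3: count = (-1)-1 = -2
j=5: count = (-2)-1 = -3
j=7: count = (-3)-1 = -4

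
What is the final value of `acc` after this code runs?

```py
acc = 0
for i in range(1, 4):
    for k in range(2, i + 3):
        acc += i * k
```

65

i=1,k=2: acc = 0+2 = 2
i=1,k=3: acc = 2+3 = 5
i=2,k=2: acc = 5+4 = 9
i=2,k=3: acc = 9+6 = 15
i=2,k=4: acc = 15+8 = 23
i=3,k=2: acc = 23+6 = 29
i=3,k=3: acc = 29+9 = 38
i=3,k=4: acc = 38+12 = 50
i=3,k=5: acc = 50+15 = 65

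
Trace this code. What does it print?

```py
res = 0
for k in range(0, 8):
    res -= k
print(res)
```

-28

k=0: res = 0-0 = 0
k=1: res = 0-1 = -1
k=2: res = (-1)-2 = -3
k=3: res = (-3)-3 = -6
k=4: res = (-6)-4 = -10
k=5: res = (-10)-5 = -15
k=6: res = (-15)-6 = -21
k=7: res = (-21)-7 = -28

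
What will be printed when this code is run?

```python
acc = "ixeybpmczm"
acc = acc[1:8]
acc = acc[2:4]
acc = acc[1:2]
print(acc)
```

b

slice [1:8] → 'xeybpmc'
slice [2:4] → 'yb'
slice [1:2] → 'b'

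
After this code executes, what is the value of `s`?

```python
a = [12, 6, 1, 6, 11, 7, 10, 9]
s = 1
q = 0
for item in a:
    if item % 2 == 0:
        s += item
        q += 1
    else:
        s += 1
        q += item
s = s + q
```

71

item=12: even, s = 1+12 = 13; q=1
item=6: even, s = 13+6 = 19; q=2
item=1: not even, s = 19+1 = 20; q=3
item=6: even, s = 20+6 = 26; q=4
item=11: not even, s = 26+1 = 27; q=15
item=7: not even, s = 27+1 = 28; q=22
item=10: even, s = 28+10 = 38; q=23
item=9: not even, s = 38+1 = 39; q=32
s+q = 39+32 = 71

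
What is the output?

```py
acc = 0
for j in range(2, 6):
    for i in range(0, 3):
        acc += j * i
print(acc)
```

j=2,i=0: acc = 0+0 = 0
j=2,i=1: acc = 0+2 = 2
j=2,i=2: acc = 2+4 = 6
j=3,i=0: acc = 6+0 = 6
j=3,i=1: acc = 6+3 = 9
j=3,i=2: acc = 9+6 = 15
j=4,i=0: acc = 15+0 = 15
j=4,i=1: acc = 15+4 = 19
j=4,i=2: acc = 19+8 = 27
j=5,i=0: acc = 27+0 = 27
j=5,i=1: acc = 27+5 = 32
j=5,i=2: acc = 32+10 = 42

42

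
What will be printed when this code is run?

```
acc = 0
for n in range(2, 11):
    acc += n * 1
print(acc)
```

n=2: acc = 0+2*1 = 2
n=3: acc = 2+3*1 = 5
n=4: acc = 5+4*1 = 9
n=5: acc = 9+5*1 = 14
n=6: acc = 14+6*1 = 20
n=7: acc = 20+7*1 = 27
n=8: acc = 27+8*1 = 35
n=9: acc = 35+9*1 = 44
n=10: acc = 44+10*1 = 54

54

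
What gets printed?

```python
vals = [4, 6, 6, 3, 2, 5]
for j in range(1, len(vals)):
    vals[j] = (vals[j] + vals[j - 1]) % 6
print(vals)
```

j=1: vals[1] = (6+4)%6 = 4 → [4, 4, 6, 3, 2, 5]
j=2: vals[2] = (6+4)%6 = 4 → [4, 4, 4, 3, 2, 5]
j=3: vals[3] = (3+4)%6 = 1 → [4, 4, 4, 1, 2, 5]
j=4: vals[4] = (2+1)%6 = 3 → [4, 4, 4, 1, 3, 5]
j=5: vals[5] = (5+3)%6 = 2 → [4, 4, 4, 1, 3, 2]

[4, 4, 4, 1, 3, 2]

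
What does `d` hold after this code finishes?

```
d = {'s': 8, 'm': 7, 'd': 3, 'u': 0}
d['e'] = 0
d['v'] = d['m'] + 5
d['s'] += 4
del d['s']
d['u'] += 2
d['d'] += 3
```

d['e'] = 0 → {'s': 8, 'm': 7, 'd': 3, 'u': 0, 'e': 0}
d['v'] = d['m']+5 = 12 → {'s': 8, 'm': 7, 'd': 3, 'u': 0, 'e': 0, 'v': 12}
d['s'] = 8+4 = 12 → {'s': 12, 'm': 7, 'd': 3, 'u': 0, 'e': 0, 'v': 12}
del 's' → {'m': 7, 'd': 3, 'u': 0, 'e': 0, 'v': 12}
d['u'] = 0+2 = 2 → {'m': 7, 'd': 3, 'u': 2, 'e': 0, 'v': 12}
d['d'] = 3+3 = 6 → {'m': 7, 'd': 6, 'u': 2, 'e': 0, 'v': 12}

{'m': 7, 'd': 6, 'u': 2, 'e': 0, 'v': 12}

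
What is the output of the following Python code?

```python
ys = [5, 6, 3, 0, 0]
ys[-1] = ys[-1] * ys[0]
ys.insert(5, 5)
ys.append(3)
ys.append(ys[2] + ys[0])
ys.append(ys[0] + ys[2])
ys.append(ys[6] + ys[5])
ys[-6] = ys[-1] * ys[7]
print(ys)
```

[5, 6, 3, 0, 64, 5, 3, 8, 8, 8]

ys[-1] = ys[-1]*ys[0] = 0*5 = 0 → [5, 6, 3, 0, 0]
insert 5 at 5 → [5, 6, 3, 0, 0, 5]
append 3 → [5, 6, 3, 0, 0, 5, 3]
append ys[2]+ys[0] = 3+5 = 8 → [5, 6, 3, 0, 0, 5, 3, 8]
append ys[0]+ys[2] = 5+3 = 8 → [5, 6, 3, 0, 0, 5, 3, 8, 8]
append ys[6]+ys[5] = 3+5 = 8 → [5, 6, 3, 0, 0, 5, 3, 8, 8, 8]
ys[-6] = ys[-1]*ys[7] = 8*8 = 64 → [5, 6, 3, 0, 64, 5, 3, 8, 8, 8]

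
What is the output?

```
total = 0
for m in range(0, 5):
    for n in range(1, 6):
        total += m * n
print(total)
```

150

m=0,n=1: total = 0+0 = 0
m=0,n=2: total = 0+0 = 0
m=0,n=3: total = 0+0 = 0
m=0,n=4: total = 0+0 = 0
m=0,n=5: total = 0+0 = 0
m=1,n=1: total = 0+1 = 1
m=1,n=2: total = 1+2 = 3
m=1,n=3: total = 3+3 = 6
m=1,n=4: total = 6+4 = 10
m=1,n=5: total = 10+5 = 15
m=2,n=1: total = 15+2 = 17
m=2,n=2: total = 17+4 = 21
m=2,n=3: total = 21+6 = 27
m=2,n=4: total = 27+8 = 35
m=2,n=5: total = 35+10 = 45
m=3,n=1: total = 45+3 = 48
m=3,n=2: total = 48+6 = 54
m=3,n=3: total = 54+9 = 63
m=3,n=4: total = 63+12 = 75
m=3,n=5: total = 75+15 = 90
m=4,n=1: total = 90+4 = 94
m=4,n=2: total = 94+8 = 102
m=4,n=3: total = 102+12 = 114
m=4,n=4: total = 114+16 = 130
m=4,n=5: total = 130+20 = 150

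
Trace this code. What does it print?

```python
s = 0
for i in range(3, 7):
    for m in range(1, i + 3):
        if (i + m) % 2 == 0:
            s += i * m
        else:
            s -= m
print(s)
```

232

i=3,m=1: even sum, s = 0+3 = 3
i=3,m=2: odd sum, s = 3-2 = 1
i=3,m=3: even sum, s = 1+9 = 10
i=3,m=4: odd sum, s = 10-4 = 6
i=3,m=5: even sum, s = 6+15 = 21
i=4,m=1: odd sum, s = 21-1 = 20
i=4,m=2: even sum, s = 20+8 = 28
i=4,m=3: odd sum, s = 28-3 = 25
i=4,m=4: even sum, s = 25+16 = 41
i=4,m=5: odd sum, s = 41-5 = 36
i=4,m=6: even sum, s = 36+24 = 60
i=5,m=1: even sum, s = 60+5 = 65
i=5,m=2: odd sum, s = 65-2 = 63
i=5,m=3: even sum, s = 63+15 = 78
i=5,m=4: odd sum, s = 78-4 = 74
i=5,m=5: even sum, s = 74+25 = 99
i=5,m=6: odd sum, s = 99-6 = 93
i=5,m=7: even sum, s = 93+35 = 128
i=6,m=1: odd sum, s = 128-1 = 127
i=6,m=2: even sum, s = 127+12 = 139
i=6,m=3: odd sum, s = 139-3 = 136
i=6,m=4: even sum, s = 136+24 = 160
i=6,m=5: odd sum, s = 160-5 = 155
i=6,m=6: even sum, s = 155+36 = 191
i=6,m=7: odd sum, s = 191-7 = 184
i=6,m=8: even sum, s = 184+48 = 232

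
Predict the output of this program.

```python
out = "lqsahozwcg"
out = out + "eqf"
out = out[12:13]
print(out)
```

+ 'eqf' → 'lqsahozwcgeqf'
slice [12:13] → 'f'

f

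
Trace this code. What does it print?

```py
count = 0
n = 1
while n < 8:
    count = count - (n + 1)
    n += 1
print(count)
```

n=1: count = 0-2 = -2
n=2: count = (-2)-3 = -5
n=3: count = (-5)-4 = -9
n=4: count = (-9)-5 = -14
n=5: count = (-14)-6 = -20
n=6: count = (-20)-7 = -27
n=7: count = (-27)-8 = -35

-35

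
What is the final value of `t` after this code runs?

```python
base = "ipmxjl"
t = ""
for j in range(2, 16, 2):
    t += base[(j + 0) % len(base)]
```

j=2: add base[2]='m' → 'm'
j=4: add base[4]='j' → 'mj'
j=6: add base[0]='i' → 'mji'
j=8: add base[2]='m' → 'mjim'
j=10: add base[4]='j' → 'mjimj'
j=12: add base[0]='i' → 'mjimji'
j=14: add base[2]='m' → 'mjimjim'

'mjimjim'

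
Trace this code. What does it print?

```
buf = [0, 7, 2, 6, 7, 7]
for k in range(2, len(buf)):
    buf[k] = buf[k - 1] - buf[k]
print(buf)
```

[0, 7, 5, -1, -8, -15]

k=2: buf[2] = 7-2 = 5 → [0, 7, 5, 6, 7, 7]
k=3: buf[3] = 5-6 = -1 → [0, 7, 5, -1, 7, 7]
k=4: buf[4] = (-1)-7 = -8 → [0, 7, 5, -1, -8, 7]
k=5: buf[5] = (-8)-7 = -15 → [0, 7, 5, -1, -8, -15]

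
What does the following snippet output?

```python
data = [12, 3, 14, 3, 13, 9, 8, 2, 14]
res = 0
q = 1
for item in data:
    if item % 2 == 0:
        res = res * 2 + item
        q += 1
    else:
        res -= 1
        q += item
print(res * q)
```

10676

item=12: even, res = 0*2+12 = 12; q=2
item=3: not even, res = 12-1 = 11; q=5
item=14: even, res = 11*2+14 = 36; q=6
item=3: not even, res = 36-1 = 35; q=9
item=13: not even, res = 35-1 = 34; q=22
item=9: not even, res = 34-1 = 33; q=31
item=8: even, res = 33*2+8 = 74; q=32
item=2: even, res = 74*2+2 = 150; q=33
item=14: even, res = 150*2+14 = 314; q=34
res*q = 314*34 = 10676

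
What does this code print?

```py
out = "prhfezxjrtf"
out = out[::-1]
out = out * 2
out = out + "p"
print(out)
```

ftrjxzefhrpftrjxzefhrpp

reverse → 'ftrjxzefhrp'
repeat ×2 → 'ftrjxzefhrpftrjxzefhrp'
+ 'p' → 'ftrjxzefhrpftrjxzefhrpp'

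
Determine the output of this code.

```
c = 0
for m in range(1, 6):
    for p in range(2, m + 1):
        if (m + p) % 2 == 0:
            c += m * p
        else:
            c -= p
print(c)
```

m=2,p=2: even sum, c = 0+4 = 4
m=3,p=2: odd sum, c = 4-2 = 2
m=3,p=3: even sum, c = 2+9 = 11
m=4,p=2: even sum, c = 11+8 = 19
m=4,p=3: odd sum, c = 19-3 = 16
m=4,p=4: even sum, c = 16+16 = 32
m=5,p=2: odd sum, c = 32-2 = 30
m=5,p=3: even sum, c = 30+15 = 45
m=5,p=4: odd sum, c = 45-4 = 41
m=5,p=5: even sum, c = 41+25 = 66

66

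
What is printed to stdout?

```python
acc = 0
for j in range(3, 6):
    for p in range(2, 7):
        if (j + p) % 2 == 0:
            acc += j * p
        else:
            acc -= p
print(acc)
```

j=3,p=2: odd sum, acc = 0-2 = -2
j=3,p=3: even sum, acc = (-2)+9 = 7
j=3,p=4: odd sum, acc = 7-4 = 3
j=3,p=5: even sum, acc = 3+15 = 18
j=3,p=6: odd sum, acc = 18-6 = 12
j=4,p=2: even sum, acc = 12+8 = 20
j=4,p=3: odd sum, acc = 20-3 = 17
j=4,p=4: even sum, acc = 17+16 = 33
j=4,p=5: odd sum, acc = 33-5 = 28
j=4,p=6: even sum, acc = 28+24 = 52
j=5,p=2: odd sum, acc = 52-2 = 50
j=5,p=3: even sum, acc = 50+15 = 65
j=5,p=4: odd sum, acc = 65-4 = 61
j=5,p=5: even sum, acc = 61+25 = 86
j=5,p=6: odd sum, acc = 86-6 = 80

80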